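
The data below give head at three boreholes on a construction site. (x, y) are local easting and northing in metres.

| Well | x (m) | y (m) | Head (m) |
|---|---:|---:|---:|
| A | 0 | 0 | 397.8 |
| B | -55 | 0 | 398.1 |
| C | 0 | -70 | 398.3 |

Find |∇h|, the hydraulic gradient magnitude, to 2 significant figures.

∂h/∂x = (398.1 − 397.8) / (-55 − 0) = -0.005455
∂h/∂y = (398.3 − 397.8) / (-70 − 0) = -0.007143
|∇h| = √(-0.005455² + -0.007143²) = 0.008988

0.0090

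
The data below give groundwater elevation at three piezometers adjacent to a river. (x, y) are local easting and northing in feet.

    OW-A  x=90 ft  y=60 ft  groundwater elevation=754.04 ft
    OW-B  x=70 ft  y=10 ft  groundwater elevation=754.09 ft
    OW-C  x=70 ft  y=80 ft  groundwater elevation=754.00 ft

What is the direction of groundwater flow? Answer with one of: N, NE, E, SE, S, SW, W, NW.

NW

Differences from OW-A: to OW-B (Δx, Δy, Δh) = (-20, -50, +0.05); to OW-C = (-20, 20, -0.04).
Solve a·Δx + b·Δy = Δh: det = (-20)·20 − (-20)·(-50) = -1400.
∂h/∂x = [(+0.05)·20 − (-0.04)·(-50)] / -1400 = +0.0007143
∂h/∂y = [(-20)·(-0.04) − (-20)·(+0.05)] / -1400 = -0.001286
Flow = −∇h = (-0.0007143 east, +0.001286 north), which points northwest.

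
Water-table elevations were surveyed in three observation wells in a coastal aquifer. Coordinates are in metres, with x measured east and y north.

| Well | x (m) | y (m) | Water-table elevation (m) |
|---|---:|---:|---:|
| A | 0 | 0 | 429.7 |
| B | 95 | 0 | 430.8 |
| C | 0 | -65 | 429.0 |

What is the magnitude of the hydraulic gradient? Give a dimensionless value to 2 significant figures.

∂h/∂x = (430.8 − 429.7) / (95 − 0) = +0.01158
∂h/∂y = (429.0 − 429.7) / (-65 − 0) = +0.01077
|∇h| = √(0.01158² + 0.01077²) = 0.01581

0.016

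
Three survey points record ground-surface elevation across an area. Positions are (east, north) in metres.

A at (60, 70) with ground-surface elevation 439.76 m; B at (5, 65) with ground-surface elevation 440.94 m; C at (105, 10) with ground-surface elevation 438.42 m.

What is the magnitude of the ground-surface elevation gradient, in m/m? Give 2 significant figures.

With z = a·x + b·y + c and A as origin, the differences give:
  (-55)·a + (-5)·b = +1.18
  45·a + (-60)·b = -1.34
Eliminate b (×(-60) and ×(-5), subtract): 3525·a = -77.500 → a = ∂z/∂x = -0.02199
Back-substitute: b = ∂z/∂y = +0.005844.
|∇f| = √(-0.02199² + 0.005844²) = 0.02275 m/m

0.023 m/m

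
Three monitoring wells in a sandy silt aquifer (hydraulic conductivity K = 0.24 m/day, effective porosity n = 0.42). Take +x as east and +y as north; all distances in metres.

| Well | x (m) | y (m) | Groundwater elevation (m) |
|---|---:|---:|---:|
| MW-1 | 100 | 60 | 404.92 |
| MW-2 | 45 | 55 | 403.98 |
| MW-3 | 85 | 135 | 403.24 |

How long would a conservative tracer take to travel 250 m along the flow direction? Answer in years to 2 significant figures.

45 years

Taking MW-1 as reference: MW-2−MW-1 = (-55, -5, -0.94); MW-3−MW-1 = (-15, 75, -1.68).
Solve a·Δx + b·Δy = Δh: det = (-55)·75 − (-15)·(-5) = -4200.
∂h/∂x = [(-0.94)·75 − (-1.68)·(-5)] / -4200 = +0.01879
∂h/∂y = [(-55)·(-1.68) − (-15)·(-0.94)] / -4200 = -0.01864
|∇h| = √(0.01879² + -0.01864²) = 0.02647
Seepage velocity v = K·i/n = 0.24 × 0.02647 / 0.42 = 0.01513 m/day.
t = 250 / 0.01513 = 1.652e+04 days = 45.2 years.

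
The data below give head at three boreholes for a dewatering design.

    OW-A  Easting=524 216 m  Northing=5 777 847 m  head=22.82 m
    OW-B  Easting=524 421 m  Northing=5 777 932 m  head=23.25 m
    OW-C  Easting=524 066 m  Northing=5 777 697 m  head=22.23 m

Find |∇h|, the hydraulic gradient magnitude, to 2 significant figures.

Taking OW-A as reference: OW-B−OW-A = (205, 85, +0.43); OW-C−OW-A = (-150, -150, -0.59).
Determinant of the coordinate differences = 205·(-150) − (-150)·85 = -18000.
∂h/∂x = [(+0.43)·(-150) − (-0.59)·85] / -18000 = +0.0007972
∂h/∂y = [205·(-0.59) − (-150)·(+0.43)] / -18000 = +0.003136
|∇h| = √(0.0007972² + 0.003136²) = 0.003236

0.0032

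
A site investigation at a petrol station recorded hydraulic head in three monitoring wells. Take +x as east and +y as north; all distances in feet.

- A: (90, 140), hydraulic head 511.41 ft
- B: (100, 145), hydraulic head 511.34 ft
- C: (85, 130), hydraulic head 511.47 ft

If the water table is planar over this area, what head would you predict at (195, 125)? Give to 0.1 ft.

Three-point gradient (reference A): Δ to B = (10, 5, -0.07), Δ to C = (-5, -10, +0.06).
∂h/∂x = -0.005333, ∂h/∂y = -0.003333 (det = -75).
h(195, 125) = 511.41 + (-0.005333)·(105) + (-0.003333)·(-15) = 511.41 -0.560 +0.050 = 510.900 ft.

510.9 ft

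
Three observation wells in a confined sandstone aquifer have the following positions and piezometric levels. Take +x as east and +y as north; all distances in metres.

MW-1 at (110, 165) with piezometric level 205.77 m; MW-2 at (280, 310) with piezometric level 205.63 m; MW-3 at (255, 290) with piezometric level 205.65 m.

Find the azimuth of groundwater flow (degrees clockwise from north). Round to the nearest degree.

045°

Taking MW-1 as reference: MW-2−MW-1 = (170, 145, -0.14); MW-3−MW-1 = (145, 125, -0.12).
Solve a·Δx + b·Δy = Δh: det = 170·125 − 145·145 = 225.
∂h/∂x = [(-0.14)·125 − (-0.12)·145] / 225 = -0.0004444
∂h/∂y = [170·(-0.12) − 145·(-0.14)] / 225 = -0.0004444
Flow direction (−∇h) has components (+0.0004444 E, +0.0004444 N).
Azimuth = atan2(E, N) = atan2(+0.0004444, +0.0004444) = 45.0° ≈ 045°.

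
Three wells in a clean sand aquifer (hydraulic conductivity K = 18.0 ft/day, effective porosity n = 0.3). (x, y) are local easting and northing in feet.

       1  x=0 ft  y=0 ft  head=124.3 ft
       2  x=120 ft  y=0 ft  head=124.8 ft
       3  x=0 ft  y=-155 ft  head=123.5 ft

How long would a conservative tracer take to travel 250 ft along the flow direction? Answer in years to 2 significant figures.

∂h/∂x = (124.8 − 124.3) / (120 − 0) = +0.004167
∂h/∂y = (123.5 − 124.3) / (-155 − 0) = +0.005161
|∇h| = √(0.004167² + 0.005161²) = 0.006633
Seepage velocity v = K·i/n = 18.0 × 0.006633 / 0.3 = 0.398 ft/day.
t = 250 / 0.398 = 628.1 days = 1.72 years.

1.7 years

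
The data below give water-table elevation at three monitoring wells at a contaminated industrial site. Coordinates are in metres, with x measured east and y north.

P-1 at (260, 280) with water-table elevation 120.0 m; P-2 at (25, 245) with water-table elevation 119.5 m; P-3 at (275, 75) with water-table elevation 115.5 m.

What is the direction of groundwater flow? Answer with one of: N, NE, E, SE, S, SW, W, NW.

With h = a·x + b·y + c and P-1 as origin, the differences give:
  (-235)·a + (-35)·b = -0.5
  15·a + (-205)·b = -4.5
Eliminate b (×(-205) and ×(-35), subtract): 48700·a = -55.00 → a = ∂h/∂x = -0.001129
Back-substitute: b = ∂h/∂y = +0.02187.
Flow = −∇h = (+0.001129 east, -0.02187 north), which points south.

S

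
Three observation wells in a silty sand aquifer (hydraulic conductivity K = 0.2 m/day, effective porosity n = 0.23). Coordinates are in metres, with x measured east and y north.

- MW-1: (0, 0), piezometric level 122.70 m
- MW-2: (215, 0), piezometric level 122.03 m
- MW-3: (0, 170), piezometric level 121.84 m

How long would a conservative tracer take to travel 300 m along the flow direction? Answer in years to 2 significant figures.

160 years

∂h/∂x = (122.03 − 122.70) / (215 − 0) = -0.003116
∂h/∂y = (121.84 − 122.70) / (170 − 0) = -0.005059
|∇h| = √(-0.003116² + -0.005059²) = 0.005942
Seepage velocity v = K·i/n = 0.2 × 0.005942 / 0.23 = 0.005167 m/day.
t = 300 / 0.005167 = 5.806e+04 days = 159 years.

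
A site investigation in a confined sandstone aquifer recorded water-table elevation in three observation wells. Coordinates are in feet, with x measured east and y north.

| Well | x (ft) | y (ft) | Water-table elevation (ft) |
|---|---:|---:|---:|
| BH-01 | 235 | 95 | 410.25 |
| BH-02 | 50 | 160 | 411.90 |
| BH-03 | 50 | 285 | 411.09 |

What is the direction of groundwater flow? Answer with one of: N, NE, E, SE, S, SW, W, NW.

NE

With h = a·x + b·y + c and BH-01 as origin, the differences give:
  (-185)·a + 65·b = +1.65
  (-185)·a + 190·b = +0.84
Eliminate b (×190 and ×65, subtract): -23125·a = 258.900 → a = ∂h/∂x = -0.01120
Back-substitute: b = ∂h/∂y = -0.006480.
Flow = −∇h = (+0.01120 east, +0.006480 north), which points northeast.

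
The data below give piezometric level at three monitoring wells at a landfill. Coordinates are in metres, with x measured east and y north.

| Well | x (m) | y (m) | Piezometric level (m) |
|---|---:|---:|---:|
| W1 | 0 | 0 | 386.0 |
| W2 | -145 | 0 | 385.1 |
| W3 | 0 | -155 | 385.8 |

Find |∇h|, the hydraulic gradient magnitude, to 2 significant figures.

∂h/∂x = (385.1 − 386.0) / (-145 − 0) = +0.006207
∂h/∂y = (385.8 − 386.0) / (-155 − 0) = +0.001290
|∇h| = √(0.006207² + 0.001290²) = 0.00634

0.0063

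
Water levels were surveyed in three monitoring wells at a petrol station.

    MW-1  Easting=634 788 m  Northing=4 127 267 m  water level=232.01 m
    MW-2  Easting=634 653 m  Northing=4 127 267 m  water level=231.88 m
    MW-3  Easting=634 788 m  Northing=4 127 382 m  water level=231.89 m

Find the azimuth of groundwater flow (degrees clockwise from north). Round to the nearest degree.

∂h/∂x = (231.88 − 232.01) / (634653 − 634788) = +0.0009630
∂h/∂y = (231.89 − 232.01) / (4127382 − 4127267) = -0.001043
Flow direction (−∇h) has components (-0.0009630 E, +0.001043 N).
Azimuth = atan2(E, N) = atan2(-0.0009630, +0.001043) = 317.3° ≈ 317°.

317°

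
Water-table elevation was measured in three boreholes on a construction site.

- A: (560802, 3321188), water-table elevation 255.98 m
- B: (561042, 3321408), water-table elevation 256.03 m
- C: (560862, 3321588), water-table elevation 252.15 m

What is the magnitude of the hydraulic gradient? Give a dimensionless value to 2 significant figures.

0.015

With h = a·x + b·y + c and A as origin, the differences give:
  240·a + 220·b = +0.05
  60·a + 400·b = -3.83
Eliminate b (×400 and ×220, subtract): 82800·a = 862.600 → a = ∂h/∂x = +0.01042
Back-substitute: b = ∂h/∂y = -0.01114.
|∇h| = √(0.01042² + -0.01114²) = 0.01525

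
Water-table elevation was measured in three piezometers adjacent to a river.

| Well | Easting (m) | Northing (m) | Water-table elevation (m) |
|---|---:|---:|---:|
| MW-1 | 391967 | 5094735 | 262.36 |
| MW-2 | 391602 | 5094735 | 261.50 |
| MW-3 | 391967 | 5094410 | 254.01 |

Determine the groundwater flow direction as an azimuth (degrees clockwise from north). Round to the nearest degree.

185°

∂h/∂x = (261.50 − 262.36) / (391602 − 391967) = +0.002356
∂h/∂y = (254.01 − 262.36) / (5094410 − 5094735) = +0.02569
Flow direction (−∇h) has components (-0.002356 E, -0.02569 N).
Azimuth = atan2(E, N) = atan2(-0.002356, -0.02569) = 185.2° ≈ 185°.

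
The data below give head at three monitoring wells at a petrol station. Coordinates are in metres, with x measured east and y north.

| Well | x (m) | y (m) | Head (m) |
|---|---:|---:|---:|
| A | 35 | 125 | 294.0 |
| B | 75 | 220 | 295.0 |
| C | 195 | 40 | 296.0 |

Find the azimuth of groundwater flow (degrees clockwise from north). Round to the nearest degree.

254°

Differences from A: to B (Δx, Δy, Δh) = (40, 95, +1.0); to C = (160, -85, +2.0).
Solve a·Δx + b·Δy = Δh: det = 40·(-85) − 160·95 = -18600.
∂h/∂x = [(+1.0)·(-85) − (+2.0)·95] / -18600 = +0.01478
∂h/∂y = [40·(+2.0) − 160·(+1.0)] / -18600 = +0.004301
Flow direction (−∇h) has components (-0.01478 E, -0.004301 N).
Azimuth = atan2(E, N) = atan2(-0.01478, -0.004301) = 253.8° ≈ 254°.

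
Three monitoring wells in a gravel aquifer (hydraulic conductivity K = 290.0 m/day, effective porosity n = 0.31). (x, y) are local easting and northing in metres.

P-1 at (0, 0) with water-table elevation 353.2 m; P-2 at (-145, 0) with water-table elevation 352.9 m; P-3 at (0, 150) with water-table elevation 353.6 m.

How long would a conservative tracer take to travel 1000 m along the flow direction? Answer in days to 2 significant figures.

320 days

∂h/∂x = (352.9 − 353.2) / (-145 − 0) = +0.002069
∂h/∂y = (353.6 − 353.2) / (150 − 0) = +0.002667
|∇h| = √(0.002069² + 0.002667²) = 0.003375
Seepage velocity v = K·i/n = 290.0 × 0.003375 / 0.31 = 3.157 m/day.
t = 1000 / 3.157 = 316.8 days.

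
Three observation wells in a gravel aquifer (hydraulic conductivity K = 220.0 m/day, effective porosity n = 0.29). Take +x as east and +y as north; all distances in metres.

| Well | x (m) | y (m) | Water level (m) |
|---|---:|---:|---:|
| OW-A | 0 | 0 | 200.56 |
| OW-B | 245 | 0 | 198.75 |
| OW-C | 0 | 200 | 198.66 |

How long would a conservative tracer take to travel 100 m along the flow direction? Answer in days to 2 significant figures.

11 days

∂h/∂x = (198.75 − 200.56) / (245 − 0) = -0.007388
∂h/∂y = (198.66 − 200.56) / (200 − 0) = -0.009500
|∇h| = √(-0.007388² + -0.009500²) = 0.01203
Seepage velocity v = K·i/n = 220.0 × 0.01203 / 0.29 = 9.126 m/day.
t = 100 / 9.126 = 10.96 days.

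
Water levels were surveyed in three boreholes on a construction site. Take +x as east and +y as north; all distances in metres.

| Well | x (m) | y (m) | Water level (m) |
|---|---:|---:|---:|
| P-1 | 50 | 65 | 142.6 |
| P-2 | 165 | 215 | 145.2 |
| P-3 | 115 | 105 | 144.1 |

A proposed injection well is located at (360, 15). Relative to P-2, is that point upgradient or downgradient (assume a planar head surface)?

upgradient

With h = a·x + b·y + c and P-1 as origin, the differences give:
  115·a + 150·b = +2.6
  65·a + 40·b = +1.5
Eliminate b (×40 and ×150, subtract): -5150·a = -121.00 → a = ∂h/∂x = +0.02350
Back-substitute: b = ∂h/∂y = -0.0006796.
Head at (360, 15) = 142.6 + (+0.02350)·(310) + (-0.0006796)·(-50) = 149.92 m.
That is higher than the 145.2 m at P-2, so the point is upgradient.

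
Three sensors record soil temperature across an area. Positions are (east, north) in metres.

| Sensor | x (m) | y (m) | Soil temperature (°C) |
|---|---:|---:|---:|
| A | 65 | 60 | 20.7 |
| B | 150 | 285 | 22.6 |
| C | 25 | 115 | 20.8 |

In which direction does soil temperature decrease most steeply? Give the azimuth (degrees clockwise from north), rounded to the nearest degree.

224°

With T = a·x + b·y + c and A as origin, the differences give:
  85·a + 225·b = +1.9
  (-40)·a + 55·b = +0.1
Eliminate b (×55 and ×225, subtract): 13675·a = 82.00 → a = ∂T/∂x = +0.005996
Back-substitute: b = ∂T/∂y = +0.006179.
Steepest decrease is along −∇f: components (-0.005996 E, -0.006179 N).
Azimuth = atan2(-0.005996, -0.006179) = 224.1° ≈ 224°.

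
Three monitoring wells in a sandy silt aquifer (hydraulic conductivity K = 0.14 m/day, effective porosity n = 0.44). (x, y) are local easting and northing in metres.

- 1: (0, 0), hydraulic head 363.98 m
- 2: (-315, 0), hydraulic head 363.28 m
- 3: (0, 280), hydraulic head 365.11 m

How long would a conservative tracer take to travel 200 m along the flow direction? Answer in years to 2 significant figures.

∂h/∂x = (363.28 − 363.98) / (-315 − 0) = +0.002222
∂h/∂y = (365.11 − 363.98) / (280 − 0) = +0.004036
|∇h| = √(0.002222² + 0.004036²) = 0.004607
Seepage velocity v = K·i/n = 0.14 × 0.004607 / 0.44 = 0.001466 m/day.
t = 200 / 0.001466 = 1.364e+05 days = 373 years.

370 years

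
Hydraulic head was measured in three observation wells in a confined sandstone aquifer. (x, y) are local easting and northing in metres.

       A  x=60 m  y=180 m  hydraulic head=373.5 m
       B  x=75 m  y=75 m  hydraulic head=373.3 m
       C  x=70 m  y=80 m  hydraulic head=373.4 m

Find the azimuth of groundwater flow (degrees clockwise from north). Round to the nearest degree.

087°

Differences from A: to B (Δx, Δy, Δh) = (15, -105, -0.2); to C = (10, -100, -0.1).
Determinant of the coordinate differences = 15·(-100) − 10·(-105) = -450.
∂h/∂x = [(-0.2)·(-100) − (-0.1)·(-105)] / -450 = -0.02111
∂h/∂y = [15·(-0.1) − 10·(-0.2)] / -450 = -0.001111
Flow direction (−∇h) has components (+0.02111 E, +0.001111 N).
Azimuth = atan2(E, N) = atan2(+0.02111, +0.001111) = 87.0° ≈ 087°.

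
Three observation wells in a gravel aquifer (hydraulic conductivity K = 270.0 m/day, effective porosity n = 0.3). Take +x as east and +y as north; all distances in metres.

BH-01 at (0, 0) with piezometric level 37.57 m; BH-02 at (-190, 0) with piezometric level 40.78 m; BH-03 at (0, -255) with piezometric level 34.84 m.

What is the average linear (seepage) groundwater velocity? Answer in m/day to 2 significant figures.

18 m/day

∂h/∂x = (40.78 − 37.57) / (-190 − 0) = -0.01689
∂h/∂y = (34.84 − 37.57) / (-255 − 0) = +0.01071
|∇h| = √(-0.01689² + 0.01071²) = 0.02
Seepage velocity v = K·i/n = 270.0 × 0.02 / 0.3 = 18 m/day.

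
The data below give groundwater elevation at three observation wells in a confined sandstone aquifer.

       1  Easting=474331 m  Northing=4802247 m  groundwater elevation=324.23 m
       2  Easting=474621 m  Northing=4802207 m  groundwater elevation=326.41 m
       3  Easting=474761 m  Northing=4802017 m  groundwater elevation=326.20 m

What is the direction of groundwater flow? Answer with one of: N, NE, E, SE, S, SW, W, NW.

SW

Taking 1 as reference: 2−1 = (290, -40, +2.18); 3−1 = (430, -230, +1.97).
Solve a·Δx + b·Δy = Δh: det = 290·(-230) − 430·(-40) = -49500.
∂h/∂x = [(+2.18)·(-230) − (+1.97)·(-40)] / -49500 = +0.008537
∂h/∂y = [290·(+1.97) − 430·(+2.18)] / -49500 = +0.007396
Flow = −∇h = (-0.008537 east, -0.007396 north), which points southwest.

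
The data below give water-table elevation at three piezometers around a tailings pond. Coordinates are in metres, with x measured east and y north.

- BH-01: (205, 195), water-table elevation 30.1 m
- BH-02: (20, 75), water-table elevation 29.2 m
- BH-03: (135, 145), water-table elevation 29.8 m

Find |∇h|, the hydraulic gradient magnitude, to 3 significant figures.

Differences from BH-01: to BH-02 (Δx, Δy, Δh) = (-185, -120, -0.9); to BH-03 = (-70, -50, -0.3).
Solve a·Δx + b·Δy = Δh: det = (-185)·(-50) − (-70)·(-120) = 850.
∂h/∂x = [(-0.9)·(-50) − (-0.3)·(-120)] / 850 = +0.01059
∂h/∂y = [(-185)·(-0.3) − (-70)·(-0.9)] / 850 = -0.008824
|∇h| = √(0.01059² + -0.008824²) = 0.01378

0.0138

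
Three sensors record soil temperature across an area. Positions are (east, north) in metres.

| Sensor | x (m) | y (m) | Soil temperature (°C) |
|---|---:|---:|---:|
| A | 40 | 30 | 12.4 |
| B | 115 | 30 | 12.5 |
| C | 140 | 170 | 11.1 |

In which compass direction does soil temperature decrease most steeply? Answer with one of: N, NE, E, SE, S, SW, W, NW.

Taking A as reference: B−A = (75, 0, +0.1); C−A = (100, 140, -1.3).
Solve a·Δx + b·Δy = ΔT: det = 75·140 − 100·0 = 10500.
∂T/∂x = [(+0.1)·140 − (-1.3)·0] / 10500 = +0.001333
∂T/∂y = [75·(-1.3) − 100·(+0.1)] / 10500 = -0.01024
Steepest decrease is along −∇f = (-0.001333 E, +0.01024 N) → north.

N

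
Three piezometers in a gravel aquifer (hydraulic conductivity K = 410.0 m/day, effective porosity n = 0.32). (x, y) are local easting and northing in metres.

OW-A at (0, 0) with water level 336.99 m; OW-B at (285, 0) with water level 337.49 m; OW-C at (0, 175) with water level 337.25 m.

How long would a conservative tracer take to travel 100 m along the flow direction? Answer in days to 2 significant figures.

34 days

∂h/∂x = (337.49 − 336.99) / (285 − 0) = +0.001754
∂h/∂y = (337.25 − 336.99) / (175 − 0) = +0.001486
|∇h| = √(0.001754² + 0.001486²) = 0.002299
Seepage velocity v = K·i/n = 410.0 × 0.002299 / 0.32 = 2.946 m/day.
t = 100 / 2.946 = 33.94 days.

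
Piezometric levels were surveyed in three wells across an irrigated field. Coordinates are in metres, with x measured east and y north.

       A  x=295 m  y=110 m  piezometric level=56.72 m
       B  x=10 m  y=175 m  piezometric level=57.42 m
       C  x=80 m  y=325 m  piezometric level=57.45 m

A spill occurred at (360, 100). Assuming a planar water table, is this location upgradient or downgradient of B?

downgradient

Differences from A: to B (Δx, Δy, Δh) = (-285, 65, +0.70); to C = (-215, 215, +0.73).
Solve a·Δx + b·Δy = Δh: det = (-285)·215 − (-215)·65 = -47300.
∂h/∂x = [(+0.70)·215 − (+0.73)·65] / -47300 = -0.002179
∂h/∂y = [(-285)·(+0.73) − (-215)·(+0.70)] / -47300 = +0.001217
Head at (360, 100) = 56.72 + (-0.002179)·(65) + (+0.001217)·(-10) = 56.57 m.
That is lower than the 57.42 m at B, so the point is downgradient.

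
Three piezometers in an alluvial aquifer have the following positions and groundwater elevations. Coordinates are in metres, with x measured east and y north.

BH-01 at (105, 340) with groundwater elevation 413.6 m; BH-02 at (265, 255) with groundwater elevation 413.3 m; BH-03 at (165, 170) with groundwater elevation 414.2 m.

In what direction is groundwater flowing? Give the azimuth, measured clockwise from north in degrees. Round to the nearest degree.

With h = a·x + b·y + c and BH-01 as origin, the differences give:
  160·a + (-85)·b = -0.3
  60·a + (-170)·b = +0.6
Eliminate b (×(-170) and ×(-85), subtract): -22100·a = 102.00 → a = ∂h/∂x = -0.004615
Back-substitute: b = ∂h/∂y = -0.005158.
Flow direction (−∇h) has components (+0.004615 E, +0.005158 N).
Azimuth = atan2(E, N) = atan2(+0.004615, +0.005158) = 41.8° ≈ 042°.

042°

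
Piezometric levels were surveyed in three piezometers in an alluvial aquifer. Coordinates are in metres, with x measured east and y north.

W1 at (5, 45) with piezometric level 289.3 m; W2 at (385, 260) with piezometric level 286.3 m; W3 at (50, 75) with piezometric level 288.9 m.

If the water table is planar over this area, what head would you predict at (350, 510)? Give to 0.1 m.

283.9 m

With h = a·x + b·y + c and W1 as origin, the differences give:
  380·a + 215·b = -3.0
  45·a + 30·b = -0.4
Eliminate b (×30 and ×215, subtract): 1725·a = -4.00 → a = ∂h/∂x = -0.002319
Back-substitute: b = ∂h/∂y = -0.009855.
h(350, 510) = 289.3 + (-0.002319)·(345) + (-0.009855)·(465) = 289.3 -0.800 -4.583 = 283.917 m.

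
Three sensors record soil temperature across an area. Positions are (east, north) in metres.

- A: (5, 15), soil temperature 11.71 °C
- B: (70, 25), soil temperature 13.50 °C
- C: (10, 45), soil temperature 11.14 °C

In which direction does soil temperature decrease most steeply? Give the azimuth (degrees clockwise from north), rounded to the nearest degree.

308°

Three-point gradient (reference A): Δ to B = (65, 10, +1.79), Δ to C = (5, 30, -0.57).
∂T/∂x = +0.03126, ∂T/∂y = -0.02421 (det = 1900).
Steepest decrease is along −∇f: components (-0.03126 E, +0.02421 N).
Azimuth = atan2(-0.03126, +0.02421) = 307.8° ≈ 308°.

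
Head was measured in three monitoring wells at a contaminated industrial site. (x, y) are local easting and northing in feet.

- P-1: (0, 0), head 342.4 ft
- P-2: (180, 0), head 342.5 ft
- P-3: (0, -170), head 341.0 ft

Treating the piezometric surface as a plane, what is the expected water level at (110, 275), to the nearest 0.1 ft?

∂h/∂x = (342.5 − 342.4) / (180 − 0) = +0.0005556
∂h/∂y = (341.0 − 342.4) / (-170 − 0) = +0.008235
h(110, 275) = 342.4 + (+0.0005556)·(110) + (+0.008235)·(275) = 342.4 +0.061 +2.265 = 344.726 ft.

344.7 ft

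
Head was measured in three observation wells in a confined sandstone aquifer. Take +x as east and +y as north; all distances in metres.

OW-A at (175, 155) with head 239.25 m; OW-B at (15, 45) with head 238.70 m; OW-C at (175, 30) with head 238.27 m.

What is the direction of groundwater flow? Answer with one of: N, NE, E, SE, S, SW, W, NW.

S

Differences from OW-A: to OW-B (Δx, Δy, Δh) = (-160, -110, -0.55); to OW-C = (0, -125, -0.98).
Determinant of the coordinate differences = (-160)·(-125) − 0·(-110) = 20000.
∂h/∂x = [(-0.55)·(-125) − (-0.98)·(-110)] / 20000 = -0.001952
∂h/∂y = [(-160)·(-0.98) − 0·(-0.55)] / 20000 = +0.007840
Flow = −∇h = (+0.001952 east, -0.007840 north), which points south.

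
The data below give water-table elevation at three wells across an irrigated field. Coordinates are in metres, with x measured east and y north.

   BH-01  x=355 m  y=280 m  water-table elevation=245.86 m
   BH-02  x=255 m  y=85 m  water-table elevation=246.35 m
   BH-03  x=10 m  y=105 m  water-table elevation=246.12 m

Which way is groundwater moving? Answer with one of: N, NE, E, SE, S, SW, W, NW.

Taking BH-01 as reference: BH-02−BH-01 = (-100, -195, +0.49); BH-03−BH-01 = (-345, -175, +0.26).
Solve a·Δx + b·Δy = Δh: det = (-100)·(-175) − (-345)·(-195) = -49775.
∂h/∂x = [(+0.49)·(-175) − (+0.26)·(-195)] / -49775 = +0.0007042
∂h/∂y = [(-100)·(+0.26) − (-345)·(+0.49)] / -49775 = -0.002874
Flow = −∇h = (-0.0007042 east, +0.002874 north), which points north.

N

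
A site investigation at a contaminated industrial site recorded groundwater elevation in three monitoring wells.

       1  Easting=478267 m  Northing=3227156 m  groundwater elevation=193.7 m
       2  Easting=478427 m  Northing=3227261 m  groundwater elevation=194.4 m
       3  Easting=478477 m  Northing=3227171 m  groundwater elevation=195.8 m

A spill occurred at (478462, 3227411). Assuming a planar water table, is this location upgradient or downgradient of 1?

downgradient

With h = a·x + b·y + c and 1 as origin, the differences give:
  160·a + 105·b = +0.7
  210·a + 15·b = +2.1
Eliminate b (×15 and ×105, subtract): -19650·a = -210.00 → a = ∂h/∂x = +0.01069
Back-substitute: b = ∂h/∂y = -0.009618.
Head at (478462, 3227411) = 193.7 + (+0.01069)·(195) + (-0.009618)·(255) = 193.33 m.
That is lower than the 193.7 m at 1, so the point is downgradient.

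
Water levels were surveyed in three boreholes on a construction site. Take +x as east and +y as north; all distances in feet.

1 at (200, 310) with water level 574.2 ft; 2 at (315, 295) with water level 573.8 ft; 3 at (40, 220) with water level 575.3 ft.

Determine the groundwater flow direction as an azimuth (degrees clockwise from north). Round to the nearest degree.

040°

With h = a·x + b·y + c and 1 as origin, the differences give:
  115·a + (-15)·b = -0.4
  (-160)·a + (-90)·b = +1.1
Eliminate b (×(-90) and ×(-15), subtract): -12750·a = 52.50 → a = ∂h/∂x = -0.004118
Back-substitute: b = ∂h/∂y = -0.004902.
Flow direction (−∇h) has components (+0.004118 E, +0.004902 N).
Azimuth = atan2(E, N) = atan2(+0.004118, +0.004902) = 40.0° ≈ 040°.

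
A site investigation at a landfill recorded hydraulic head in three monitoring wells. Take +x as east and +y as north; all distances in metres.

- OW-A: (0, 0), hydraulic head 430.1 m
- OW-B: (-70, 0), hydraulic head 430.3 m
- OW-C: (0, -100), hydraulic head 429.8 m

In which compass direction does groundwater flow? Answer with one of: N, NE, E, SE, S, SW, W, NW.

∂h/∂x = (430.3 − 430.1) / (-70 − 0) = -0.002857
∂h/∂y = (429.8 − 430.1) / (-100 − 0) = +0.003000
Flow = −∇h = (+0.002857 east, -0.003000 north), which points southeast.

SE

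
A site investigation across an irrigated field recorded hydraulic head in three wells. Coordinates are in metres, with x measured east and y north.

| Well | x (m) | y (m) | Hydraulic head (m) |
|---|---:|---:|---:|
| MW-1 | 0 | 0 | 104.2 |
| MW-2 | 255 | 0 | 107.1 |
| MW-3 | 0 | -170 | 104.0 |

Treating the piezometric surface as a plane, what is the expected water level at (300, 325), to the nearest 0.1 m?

108.0 m

∂h/∂x = (107.1 − 104.2) / (255 − 0) = +0.01137
∂h/∂y = (104.0 − 104.2) / (-170 − 0) = +0.001176
h(300, 325) = 104.2 + (+0.01137)·(300) + (+0.001176)·(325) = 104.2 +3.412 +0.382 = 107.994 m.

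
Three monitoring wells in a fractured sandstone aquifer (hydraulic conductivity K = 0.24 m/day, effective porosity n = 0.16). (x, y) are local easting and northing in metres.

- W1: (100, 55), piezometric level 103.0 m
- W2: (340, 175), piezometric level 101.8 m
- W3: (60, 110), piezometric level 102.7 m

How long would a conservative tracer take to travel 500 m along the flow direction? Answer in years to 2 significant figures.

With h = a·x + b·y + c and W1 as origin, the differences give:
  240·a + 120·b = -1.2
  (-40)·a + 55·b = -0.3
Eliminate b (×55 and ×120, subtract): 18000·a = -30.00 → a = ∂h/∂x = -0.001667
Back-substitute: b = ∂h/∂y = -0.006667.
|∇h| = √(-0.001667² + -0.006667²) = 0.006872
Seepage velocity v = K·i/n = 0.24 × 0.006872 / 0.16 = 0.01031 m/day.
t = 500 / 0.01031 = 4.85e+04 days = 133 years.

130 years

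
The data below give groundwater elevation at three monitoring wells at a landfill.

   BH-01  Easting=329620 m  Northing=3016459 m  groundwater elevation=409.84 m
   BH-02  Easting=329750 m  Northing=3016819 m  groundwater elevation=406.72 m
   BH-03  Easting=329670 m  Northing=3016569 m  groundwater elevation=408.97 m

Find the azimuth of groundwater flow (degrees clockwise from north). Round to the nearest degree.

325°

With h = a·x + b·y + c and BH-01 as origin, the differences give:
  130·a + 360·b = -3.12
  50·a + 110·b = -0.87
Eliminate b (×110 and ×360, subtract): -3700·a = -30.000 → a = ∂h/∂x = +0.008108
Back-substitute: b = ∂h/∂y = -0.01159.
Flow direction (−∇h) has components (-0.008108 E, +0.01159 N).
Azimuth = atan2(E, N) = atan2(-0.008108, +0.01159) = 325.0° ≈ 325°.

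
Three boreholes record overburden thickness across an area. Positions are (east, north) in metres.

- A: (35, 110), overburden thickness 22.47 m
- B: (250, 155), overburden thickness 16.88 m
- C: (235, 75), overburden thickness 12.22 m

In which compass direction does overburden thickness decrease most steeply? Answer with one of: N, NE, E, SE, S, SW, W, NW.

With d = a·x + b·y + c and A as origin, the differences give:
  215·a + 45·b = -5.59
  200·a + (-35)·b = -10.25
Eliminate b (×(-35) and ×45, subtract): -16525·a = 656.900 → a = ∂d/∂x = -0.03975
Back-substitute: b = ∂d/∂y = +0.06570.
Steepest decrease is along −∇f = (+0.03975 E, -0.06570 N) → southeast.

SE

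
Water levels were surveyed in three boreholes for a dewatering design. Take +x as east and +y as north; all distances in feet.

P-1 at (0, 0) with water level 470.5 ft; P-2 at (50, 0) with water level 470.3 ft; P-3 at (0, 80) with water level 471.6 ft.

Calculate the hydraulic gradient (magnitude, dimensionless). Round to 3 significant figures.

∂h/∂x = (470.3 − 470.5) / (50 − 0) = -0.004000
∂h/∂y = (471.6 − 470.5) / (80 − 0) = +0.01375
|∇h| = √(-0.004000² + 0.01375²) = 0.01432

0.0143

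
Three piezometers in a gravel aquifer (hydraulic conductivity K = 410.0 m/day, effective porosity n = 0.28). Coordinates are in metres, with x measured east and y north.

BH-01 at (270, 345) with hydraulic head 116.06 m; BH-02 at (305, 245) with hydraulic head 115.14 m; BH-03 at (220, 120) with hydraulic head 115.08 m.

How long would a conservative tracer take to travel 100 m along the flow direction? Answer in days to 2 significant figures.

With h = a·x + b·y + c and BH-01 as origin, the differences give:
  35·a + (-100)·b = -0.92
  (-50)·a + (-225)·b = -0.98
Eliminate b (×(-225) and ×(-100), subtract): -12875·a = 109.000 → a = ∂h/∂x = -0.008466
Back-substitute: b = ∂h/∂y = +0.006237.
|∇h| = √(-0.008466² + 0.006237²) = 0.01052
Seepage velocity v = K·i/n = 410.0 × 0.01052 / 0.28 = 15.4 m/day.
t = 100 / 15.4 = 6.494 days.

6.5 days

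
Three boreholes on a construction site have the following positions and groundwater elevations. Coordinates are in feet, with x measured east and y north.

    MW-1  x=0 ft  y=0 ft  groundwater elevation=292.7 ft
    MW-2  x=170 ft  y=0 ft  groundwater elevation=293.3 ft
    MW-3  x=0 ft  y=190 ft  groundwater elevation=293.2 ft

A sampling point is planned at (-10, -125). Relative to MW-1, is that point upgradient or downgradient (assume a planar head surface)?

∂h/∂x = (293.3 − 292.7) / (170 − 0) = +0.003529
∂h/∂y = (293.2 − 292.7) / (190 − 0) = +0.002632
Head at (-10, -125) = 292.7 + (+0.003529)·(-10) + (+0.002632)·(-125) = 292.34 ft.
That is lower than the 292.7 ft at MW-1, so the point is downgradient.

downgradient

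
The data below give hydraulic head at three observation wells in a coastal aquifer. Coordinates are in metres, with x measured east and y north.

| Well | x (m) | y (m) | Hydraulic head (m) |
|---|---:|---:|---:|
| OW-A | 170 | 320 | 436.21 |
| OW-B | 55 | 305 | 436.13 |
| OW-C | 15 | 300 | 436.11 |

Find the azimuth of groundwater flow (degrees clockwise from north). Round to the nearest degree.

Taking OW-A as reference: OW-B−OW-A = (-115, -15, -0.08); OW-C−OW-A = (-155, -20, -0.10).
Solve a·Δx + b·Δy = Δh: det = (-115)·(-20) − (-155)·(-15) = -25.
∂h/∂x = [(-0.08)·(-20) − (-0.10)·(-15)] / -25 = -0.004000
∂h/∂y = [(-115)·(-0.10) − (-155)·(-0.08)] / -25 = +0.03600
Flow direction (−∇h) has components (+0.004000 E, -0.03600 N).
Azimuth = atan2(E, N) = atan2(+0.004000, -0.03600) = 173.7° ≈ 174°.

174°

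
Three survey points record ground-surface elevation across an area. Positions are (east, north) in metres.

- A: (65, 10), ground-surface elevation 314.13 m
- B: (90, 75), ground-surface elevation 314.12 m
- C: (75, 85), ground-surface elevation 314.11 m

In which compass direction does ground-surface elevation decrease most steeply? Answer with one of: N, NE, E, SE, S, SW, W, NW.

Taking A as reference: B−A = (25, 65, -0.01); C−A = (10, 75, -0.02).
Solve a·Δx + b·Δy = Δz: det = 25·75 − 10·65 = 1225.
∂z/∂x = [(-0.01)·75 − (-0.02)·65] / 1225 = +0.0004490
∂z/∂y = [25·(-0.02) − 10·(-0.01)] / 1225 = -0.0003265
Steepest decrease is along −∇f = (-0.0004490 E, +0.0003265 N) → northwest.

NW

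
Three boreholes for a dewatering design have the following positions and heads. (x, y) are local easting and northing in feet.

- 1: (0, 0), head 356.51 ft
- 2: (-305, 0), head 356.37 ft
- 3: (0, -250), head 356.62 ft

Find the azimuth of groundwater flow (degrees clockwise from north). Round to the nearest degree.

∂h/∂x = (356.37 − 356.51) / (-305 − 0) = +0.0004590
∂h/∂y = (356.62 − 356.51) / (-250 − 0) = -0.0004400
Flow direction (−∇h) has components (-0.0004590 E, +0.0004400 N).
Azimuth = atan2(E, N) = atan2(-0.0004590, +0.0004400) = 313.8° ≈ 314°.

314°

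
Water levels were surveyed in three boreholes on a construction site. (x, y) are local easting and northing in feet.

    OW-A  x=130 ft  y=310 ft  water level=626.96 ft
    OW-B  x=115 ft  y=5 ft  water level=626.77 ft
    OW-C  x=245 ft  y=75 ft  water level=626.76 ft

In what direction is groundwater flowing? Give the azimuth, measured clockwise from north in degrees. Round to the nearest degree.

147°

Differences from OW-A: to OW-B (Δx, Δy, Δh) = (-15, -305, -0.19); to OW-C = (115, -235, -0.20).
Solve a·Δx + b·Δy = Δh: det = (-15)·(-235) − 115·(-305) = 38600.
∂h/∂x = [(-0.19)·(-235) − (-0.20)·(-305)] / 38600 = -0.0004236
∂h/∂y = [(-15)·(-0.20) − 115·(-0.19)] / 38600 = +0.0006438
Flow direction (−∇h) has components (+0.0004236 E, -0.0006438 N).
Azimuth = atan2(E, N) = atan2(+0.0004236, -0.0006438) = 146.7° ≈ 147°.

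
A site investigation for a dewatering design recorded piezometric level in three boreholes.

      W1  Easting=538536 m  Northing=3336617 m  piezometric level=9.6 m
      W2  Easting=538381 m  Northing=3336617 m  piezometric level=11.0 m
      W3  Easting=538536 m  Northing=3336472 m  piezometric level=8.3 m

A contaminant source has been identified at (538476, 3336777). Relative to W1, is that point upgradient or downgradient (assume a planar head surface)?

∂h/∂x = (11.0 − 9.6) / (538381 − 538536) = -0.009032
∂h/∂y = (8.3 − 9.6) / (3336472 − 3336617) = +0.008966
Head at (538476, 3336777) = 9.6 + (-0.009032)·(-60) + (+0.008966)·(160) = 11.58 m.
That is higher than the 9.6 m at W1, so the point is upgradient.

upgradient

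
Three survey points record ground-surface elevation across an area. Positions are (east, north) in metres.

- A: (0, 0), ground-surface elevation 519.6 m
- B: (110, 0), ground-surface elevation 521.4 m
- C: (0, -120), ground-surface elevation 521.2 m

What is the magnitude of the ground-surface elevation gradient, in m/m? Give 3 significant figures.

0.0211 m/m

∂z/∂x = (521.4 − 519.6) / (110 − 0) = +0.01636
∂z/∂y = (521.2 − 519.6) / (-120 − 0) = -0.01333
|∇f| = √(0.01636² + -0.01333²) = 0.0211 m/m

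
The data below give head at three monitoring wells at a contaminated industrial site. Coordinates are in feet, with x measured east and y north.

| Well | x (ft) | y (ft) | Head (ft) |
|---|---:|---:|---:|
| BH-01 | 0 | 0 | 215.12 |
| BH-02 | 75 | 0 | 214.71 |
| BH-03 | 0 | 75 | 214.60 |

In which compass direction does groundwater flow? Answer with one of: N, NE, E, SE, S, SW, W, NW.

NE

∂h/∂x = (214.71 − 215.12) / (75 − 0) = -0.005467
∂h/∂y = (214.60 − 215.12) / (75 − 0) = -0.006933
Flow = −∇h = (+0.005467 east, +0.006933 north), which points northeast.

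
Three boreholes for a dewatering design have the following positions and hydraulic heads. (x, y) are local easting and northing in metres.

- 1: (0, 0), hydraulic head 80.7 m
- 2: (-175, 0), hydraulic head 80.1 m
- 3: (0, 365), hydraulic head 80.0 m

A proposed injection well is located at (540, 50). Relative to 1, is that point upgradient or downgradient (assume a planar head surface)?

upgradient

∂h/∂x = (80.1 − 80.7) / (-175 − 0) = +0.003429
∂h/∂y = (80.0 − 80.7) / (365 − 0) = -0.001918
Head at (540, 50) = 80.7 + (+0.003429)·(540) + (-0.001918)·(50) = 82.46 m.
That is higher than the 80.7 m at 1, so the point is upgradient.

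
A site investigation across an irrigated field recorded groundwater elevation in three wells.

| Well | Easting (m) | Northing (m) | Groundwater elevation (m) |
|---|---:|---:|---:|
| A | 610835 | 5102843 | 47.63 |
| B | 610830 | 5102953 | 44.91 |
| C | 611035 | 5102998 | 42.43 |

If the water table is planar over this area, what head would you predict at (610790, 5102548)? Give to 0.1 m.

55.3 m

With h = a·x + b·y + c and A as origin, the differences give:
  (-5)·a + 110·b = -2.72
  200·a + 155·b = -5.20
Eliminate b (×155 and ×110, subtract): -22775·a = 150.400 → a = ∂h/∂x = -0.006604
Back-substitute: b = ∂h/∂y = -0.02503.
h(610790, 5102548) = 47.63 + (-0.006604)·(-45) + (-0.02503)·(-295) = 47.63 +0.297 +7.383 = 55.310 m.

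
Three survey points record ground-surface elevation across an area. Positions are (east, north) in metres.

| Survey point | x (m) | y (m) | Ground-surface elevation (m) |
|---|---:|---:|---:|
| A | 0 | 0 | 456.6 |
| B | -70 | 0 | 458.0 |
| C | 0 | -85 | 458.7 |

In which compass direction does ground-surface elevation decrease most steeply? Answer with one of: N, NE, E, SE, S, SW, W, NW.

∂z/∂x = (458.0 − 456.6) / (-70 − 0) = -0.02000
∂z/∂y = (458.7 − 456.6) / (-85 − 0) = -0.02471
Steepest decrease is along −∇f = (+0.02000 E, +0.02471 N) → northeast.

NE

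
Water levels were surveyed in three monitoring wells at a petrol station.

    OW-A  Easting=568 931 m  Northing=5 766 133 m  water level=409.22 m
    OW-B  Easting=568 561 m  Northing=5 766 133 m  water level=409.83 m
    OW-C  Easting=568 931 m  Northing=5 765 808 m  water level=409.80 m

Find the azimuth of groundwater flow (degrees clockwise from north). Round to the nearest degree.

∂h/∂x = (409.83 − 409.22) / (568561 − 568931) = -0.001649
∂h/∂y = (409.80 − 409.22) / (5765808 − 5766133) = -0.001785
Flow direction (−∇h) has components (+0.001649 E, +0.001785 N).
Azimuth = atan2(E, N) = atan2(+0.001649, +0.001785) = 42.7° ≈ 043°.

043°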